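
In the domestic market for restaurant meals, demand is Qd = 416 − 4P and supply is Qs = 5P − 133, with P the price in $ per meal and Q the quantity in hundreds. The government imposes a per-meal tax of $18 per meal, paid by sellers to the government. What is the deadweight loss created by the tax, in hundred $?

Before the tax: set 416 − 4P = 5P − 133 → P* = $61, Q* = 172.
With the tax collected from sellers, supply shifts: Qs = 5(P − 18) − 133.
New equilibrium: buyers pay $71, sellers receive $53, Q = 132. (Wedge: Pb − Ps = 18.)
Quantity falls by |ΔQ| = |172 − 132| = 40.
DWL = ½ · t · |ΔQ| = ½ · 18 · 40 = $360.

Deadweight loss = $360 hundred.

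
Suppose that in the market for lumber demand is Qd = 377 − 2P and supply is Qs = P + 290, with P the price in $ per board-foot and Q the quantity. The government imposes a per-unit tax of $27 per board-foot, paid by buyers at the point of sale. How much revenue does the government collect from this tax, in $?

Tax revenue = $8127.

Before the tax: set 377 − 2P = P + 290 → P* = $29, Q* = 319.
With the tax collected from buyers, demand (in seller-price terms) shifts: Qd = 377 − 2(P + 27).
New equilibrium: buyers pay $38, sellers receive $11, Q = 301. (Wedge: Pb − Ps = 27.)
Revenue = t · Q = 27 · 301 = $8127.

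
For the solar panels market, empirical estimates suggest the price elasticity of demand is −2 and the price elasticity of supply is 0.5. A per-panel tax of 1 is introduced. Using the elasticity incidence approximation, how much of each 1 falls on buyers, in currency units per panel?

Incidence ratio: buyers' share ≈ εs / (εs + |εd|) = 0.5 / (0.5 + 2) = 0.2.
So buyers bear ≈ 0.2 × 1 = 0.2; sellers bear 0.8.

Buyers bear ≈ 0.2 per panel.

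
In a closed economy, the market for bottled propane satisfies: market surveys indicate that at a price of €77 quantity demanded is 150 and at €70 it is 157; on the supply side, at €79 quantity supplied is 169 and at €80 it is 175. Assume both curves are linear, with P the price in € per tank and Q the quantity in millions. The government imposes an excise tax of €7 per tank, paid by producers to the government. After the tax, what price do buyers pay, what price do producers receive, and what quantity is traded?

Demand slope: (157 − 150)/(70 − 77) = -1, so Qd = 227 − P.
Supply slope: (175 − 169)/(80 − 79) = 6, so Qs = 6P − 305.
Without the tax, 227 − P = 6P − 305 gives 7P = 532, so P* = €76 and Q* = 151.
With the tax collected from producers, supply shifts: Qs = 6(P − 7) − 305.
New equilibrium: buyers pay €82, producers receive €75, Q = 145. (Wedge: Pb − Ps = 7.)
The less price-elastic side of the market bears the larger share of a per-unit tax.

Buyers pay €82; producers receive €75; quantity = 145.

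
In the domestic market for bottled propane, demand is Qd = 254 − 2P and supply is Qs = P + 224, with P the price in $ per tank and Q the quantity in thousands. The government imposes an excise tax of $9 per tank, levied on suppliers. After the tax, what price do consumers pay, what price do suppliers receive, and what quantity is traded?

Before the tax: set 254 − 2P = P + 224 → P* = $10, Q* = 234.
With the tax collected from suppliers, supply shifts: Qs = (P − 9) + 224.
Solving gives Q = 228 with consumers paying $13 and suppliers receiving $4 (the $9 wedge).
The less price-elastic side of the market bears the larger share of a per-unit tax.

Consumers pay $13; suppliers receive $4; quantity = 228.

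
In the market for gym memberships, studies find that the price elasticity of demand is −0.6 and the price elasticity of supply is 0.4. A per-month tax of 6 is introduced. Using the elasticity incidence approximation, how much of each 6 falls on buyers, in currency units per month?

Buyers bear ≈ 2.4 per month.

Incidence ratio: buyers' share ≈ εs / (εs + |εd|) = 0.4 / (0.4 + 0.6) = 0.4.
So buyers bear ≈ 0.4 × 6 = 2.4; producers bear 3.6.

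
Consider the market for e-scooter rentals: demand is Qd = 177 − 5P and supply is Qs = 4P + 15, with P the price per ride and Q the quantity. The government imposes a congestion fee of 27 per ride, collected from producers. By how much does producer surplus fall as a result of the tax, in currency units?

Before the tax: set 177 − 5P = 4P + 15 → P* = 18, Q* = 87.
With the tax collected from producers, supply shifts: Qs = 4(P − 27) + 15.
New equilibrium: consumers pay 30, producers receive 3, Q = 27. (Wedge: Pb − Ps = 27.)
ΔPS is the trapezoid between Q = 27 and Q = 87 of height 15: ½ · (87 + 27) · 15 = 855.

Producer surplus falls by 855.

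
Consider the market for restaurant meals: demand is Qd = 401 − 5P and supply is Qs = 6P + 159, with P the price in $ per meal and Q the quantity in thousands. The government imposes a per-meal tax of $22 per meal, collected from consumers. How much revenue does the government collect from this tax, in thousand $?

Without the tax, 401 − 5P = 6P + 159 gives 11P = 242, so P* = $22 and Q* = 291.
With the tax collected from consumers, demand (in seller-price terms) shifts: Qd = 401 − 5(P + 22).
Solving gives Q = 231 with consumers paying $34 and suppliers receiving $12 (the $22 wedge).
Revenue = t · Q = 22 · 231 = $5082.

Tax revenue = $5082 thousand.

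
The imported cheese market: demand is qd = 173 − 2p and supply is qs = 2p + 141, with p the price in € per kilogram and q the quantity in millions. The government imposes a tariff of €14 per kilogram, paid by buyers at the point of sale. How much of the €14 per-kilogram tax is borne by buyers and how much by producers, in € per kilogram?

Before the tax: set 173 − 2p = 2p + 141 → p* = €8, q* = 157.
With the tax collected from buyers, demand (in seller-price terms) shifts: qd = 173 − 2(p + 14).
New equilibrium: buyers pay €15, producers receive €1, q = 143. (Wedge: pb − ps = 14.)
Burden on buyers: €7; on producers: €7. (They sum to €14.)
The less price-elastic side of the market bears the larger share of a per-unit tax.

Buyers bear €7 per kilogram; producers bear €7 per kilogram.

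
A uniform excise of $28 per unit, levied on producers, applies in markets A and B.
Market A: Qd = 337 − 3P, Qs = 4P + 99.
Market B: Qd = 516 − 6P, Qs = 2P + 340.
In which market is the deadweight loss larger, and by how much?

Market A: pre-tax P* = $34, Q* = 235; post-tax Q = 187; deadweight loss = $672.
Market B: pre-tax P* = $22, Q* = 384; post-tax Q = 342; deadweight loss = $588.
Difference: $672 vs $588 → market A is larger by $84.

Market A, by $84.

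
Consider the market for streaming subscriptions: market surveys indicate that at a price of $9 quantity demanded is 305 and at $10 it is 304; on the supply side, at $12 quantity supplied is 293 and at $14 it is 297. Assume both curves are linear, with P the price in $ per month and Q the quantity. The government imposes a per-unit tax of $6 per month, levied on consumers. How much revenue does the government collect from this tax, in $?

Demand slope: (304 − 305)/(10 − 9) = -1, so Qd = 314 − P.
Supply slope: (297 − 293)/(14 − 12) = 2, so Qs = 2P + 269.
Without the tax, 314 − P = 2P + 269 gives 3P = 45, so P* = $15 and Q* = 299.
With the tax collected from consumers, demand (in seller-price terms) shifts: Qd = 314 − (P + 6).
Solving gives Q = 295 with consumers paying $19 and sellers receiving $13 (the $6 wedge).
Revenue = t · Q = 6 · 295 = $1770.

Tax revenue = $1770.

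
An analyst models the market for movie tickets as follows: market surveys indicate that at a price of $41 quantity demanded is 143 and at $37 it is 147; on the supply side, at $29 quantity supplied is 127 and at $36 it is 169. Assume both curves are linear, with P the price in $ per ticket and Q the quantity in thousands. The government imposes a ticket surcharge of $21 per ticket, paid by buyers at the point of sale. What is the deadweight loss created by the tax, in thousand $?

Demand slope: (147 − 143)/(37 − 41) = -1, so Qd = 184 − P.
Supply slope: (169 − 127)/(36 − 29) = 6, so Qs = 6P − 47.
Without the tax, 184 − P = 6P − 47 gives 7P = 231, so P* = $33 and Q* = 151.
With the tax collected from buyers, demand (in seller-price terms) shifts: Qd = 184 − (P + 21).
Solving gives Q = 133 with buyers paying $51 and producers receiving $30 (the $21 wedge).
Quantity falls by |ΔQ| = |151 − 133| = 18.
DWL = ½ · t · |ΔQ| = ½ · 21 · 18 = $189.

Deadweight loss = $189 thousand.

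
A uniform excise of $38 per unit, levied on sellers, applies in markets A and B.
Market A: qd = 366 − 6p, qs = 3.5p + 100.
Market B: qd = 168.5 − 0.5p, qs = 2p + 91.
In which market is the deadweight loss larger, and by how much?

Market A, by $1307.2.

Market A: pre-tax p* = $28, q* = 198; post-tax q = 114; deadweight loss = $1596.
Market B: pre-tax p* = $31, q* = 153; post-tax q = 137.8; deadweight loss = $288.8.
Difference: $1596 vs $288.8 → market A is larger by $1307.2.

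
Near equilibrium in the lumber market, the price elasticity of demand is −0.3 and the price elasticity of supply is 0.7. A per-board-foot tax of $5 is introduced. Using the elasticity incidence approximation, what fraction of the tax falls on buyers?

Incidence ratio: buyers' share ≈ εs / (εs + |εd|) = 0.7 / (0.7 + 0.3) = 0.7.
Supply is the more elastic side, so buyers bear the larger share.

Buyers' share ≈ 0.7.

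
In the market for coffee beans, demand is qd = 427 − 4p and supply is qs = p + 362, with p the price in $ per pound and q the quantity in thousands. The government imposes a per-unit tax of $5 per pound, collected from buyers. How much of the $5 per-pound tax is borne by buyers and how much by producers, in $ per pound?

Buyers bear $1 per pound; producers bear $4 per pound.

Before the tax: set 427 − 4p = p + 362 → p* = $13, q* = 375.
With the tax collected from buyers, demand (in seller-price terms) shifts: qd = 427 − 4(p + 5).
New equilibrium: buyers pay $14, producers receive $9, q = 371. (Wedge: pb − ps = 5.)
Burden on buyers: $1; on producers: $4. (They sum to $5.)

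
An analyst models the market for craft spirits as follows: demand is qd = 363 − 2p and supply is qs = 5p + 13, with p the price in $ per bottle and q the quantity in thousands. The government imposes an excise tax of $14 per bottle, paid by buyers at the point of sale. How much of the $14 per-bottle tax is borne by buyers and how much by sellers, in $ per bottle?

Buyers bear $10 per bottle; sellers bear $4 per bottle.

Without the tax, 363 − 2p = 5p + 13 gives 7p = 350, so p* = $50 and q* = 263.
With the tax collected from buyers, demand (in seller-price terms) shifts: qd = 363 − 2(p + 14).
Solving gives q = 243 with buyers paying $60 and sellers receiving $46 (the $14 wedge).
Burden on buyers: $10; on sellers: $4. (They sum to $14.)
The less price-elastic side of the market bears the larger share of a per-unit tax.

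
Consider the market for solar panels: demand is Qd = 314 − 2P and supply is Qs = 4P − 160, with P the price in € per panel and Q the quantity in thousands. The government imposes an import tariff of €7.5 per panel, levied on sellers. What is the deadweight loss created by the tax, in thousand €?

Without the tax, 314 − 2P = 4P − 160 gives 6P = 474, so P* = €79 and Q* = 156.
With the tax collected from sellers, supply shifts: Qs = 4(P − 7.5) − 160.
New equilibrium: consumers pay €84, sellers receive €76.5, Q = 146. (Wedge: Pb − Ps = 7.5.)
Quantity falls by |ΔQ| = |156 − 146| = 10.
DWL = ½ · t · |ΔQ| = ½ · 7.5 · 10 = €37.5.

Deadweight loss = €37.5 thousand.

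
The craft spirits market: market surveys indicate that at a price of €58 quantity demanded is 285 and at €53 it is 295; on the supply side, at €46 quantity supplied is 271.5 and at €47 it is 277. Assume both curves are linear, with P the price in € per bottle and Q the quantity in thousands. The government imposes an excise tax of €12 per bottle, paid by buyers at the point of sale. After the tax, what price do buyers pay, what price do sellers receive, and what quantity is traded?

Demand slope: (295 − 285)/(53 − 58) = -2, so Qd = 401 − 2P.
Supply slope: (277 − 271.5)/(47 − 46) = 5.5, so Qs = 5.5P + 18.5.
Before the tax: set 401 − 2P = 5.5P + 18.5 → P* = €51, Q* = 299.
With the tax collected from buyers, demand (in seller-price terms) shifts: Qd = 401 − 2(P + 12).
New equilibrium: buyers pay €59.8, sellers receive €47.8, Q = 281.4. (Wedge: Pb − Ps = 12.)
The less price-elastic side of the market bears the larger share of a per-unit tax.

Buyers pay €59.8; sellers receive €47.8; quantity = 281.4.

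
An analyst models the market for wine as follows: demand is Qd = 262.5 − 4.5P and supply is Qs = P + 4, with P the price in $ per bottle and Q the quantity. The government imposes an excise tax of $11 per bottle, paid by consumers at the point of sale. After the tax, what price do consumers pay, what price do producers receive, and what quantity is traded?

Consumers pay $49; producers receive $38; quantity = 42.

Before the tax: set 262.5 − 4.5P = P + 4 → P* = $47, Q* = 51.
With the tax collected from consumers, demand (in seller-price terms) shifts: Qd = 262.5 − 4.5(P + 11).
Solving gives Q = 42 with consumers paying $49 and producers receiving $38 (the $11 wedge).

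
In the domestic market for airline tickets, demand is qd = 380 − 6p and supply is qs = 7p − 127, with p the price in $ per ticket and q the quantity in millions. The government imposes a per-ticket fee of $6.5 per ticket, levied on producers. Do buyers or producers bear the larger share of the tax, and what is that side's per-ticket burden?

Without the tax, 380 − 6p = 7p − 127 gives 13p = 507, so p* = $39 and q* = 146.
With the tax collected from producers, supply shifts: qs = 7(p − 6.5) − 127.
New equilibrium: buyers pay $42.5, producers receive $36, q = 125. (Wedge: pb − ps = 6.5.)
Per-ticket burden: buyers $3.5, producers $3.
Buyers take the larger share because demand is less price-elastic here (demand slope 6 vs supply slope 7).
The less price-elastic side of the market bears the larger share of a per-unit tax.

Buyers bear the larger share: $3.5 per ticket.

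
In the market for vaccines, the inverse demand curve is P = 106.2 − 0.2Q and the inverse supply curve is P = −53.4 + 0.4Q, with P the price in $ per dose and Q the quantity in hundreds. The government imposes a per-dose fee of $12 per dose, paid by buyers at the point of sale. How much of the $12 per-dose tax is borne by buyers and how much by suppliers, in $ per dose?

Inverting to Q(P) form: Qd = 531 − 5P; Qs = 2.5P + 133.5.
Before the tax: set 531 − 5P = 2.5P + 133.5 → P* = $53, Q* = 266.
With the tax collected from buyers, demand (in seller-price terms) shifts: Qd = 531 − 5(P + 12).
Solving gives Q = 246 with buyers paying $57 and suppliers receiving $45 (the $12 wedge).
Burden on buyers: $4; on suppliers: $8. (They sum to $12.)

Buyers bear $4 per dose; suppliers bear $8 per dose.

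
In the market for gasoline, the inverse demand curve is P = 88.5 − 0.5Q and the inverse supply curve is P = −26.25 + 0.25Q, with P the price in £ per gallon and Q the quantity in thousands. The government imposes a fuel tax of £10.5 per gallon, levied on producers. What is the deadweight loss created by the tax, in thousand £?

Rewrite in direct form: Qd = 177 − 2P and Qs = 4P + 105.
Before the tax: set 177 − 2P = 4P + 105 → P* = £12, Q* = 153.
With the tax collected from producers, supply shifts: Qs = 4(P − 10.5) + 105.
Solving gives Q = 139 with buyers paying £19 and producers receiving £8.5 (the £10.5 wedge).
Quantity falls by |ΔQ| = |153 − 139| = 14.
DWL = ½ · t · |ΔQ| = ½ · 10.5 · 14 = £73.5.

Deadweight loss = £73.5 thousand.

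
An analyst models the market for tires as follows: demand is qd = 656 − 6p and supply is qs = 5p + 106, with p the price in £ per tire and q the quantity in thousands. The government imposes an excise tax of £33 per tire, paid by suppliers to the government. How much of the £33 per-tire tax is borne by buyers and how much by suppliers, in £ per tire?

Without the tax, 656 − 6p = 5p + 106 gives 11p = 550, so p* = £50 and q* = 356.
With the tax collected from suppliers, supply shifts: qs = 5(p − 33) + 106.
Solving gives q = 266 with buyers paying £65 and suppliers receiving £32 (the £33 wedge).
Burden on buyers: £15; on suppliers: £18. (They sum to £33.)
The less price-elastic side of the market bears the larger share of a per-unit tax.

Buyers bear £15 per tire; suppliers bear £18 per tire.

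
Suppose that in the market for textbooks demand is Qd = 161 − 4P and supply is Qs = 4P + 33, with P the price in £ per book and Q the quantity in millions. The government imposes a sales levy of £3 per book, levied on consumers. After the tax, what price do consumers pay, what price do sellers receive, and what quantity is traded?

Before the tax: set 161 − 4P = 4P + 33 → P* = £16, Q* = 97.
With the tax collected from consumers, demand (in seller-price terms) shifts: Qd = 161 − 4(P + 3).
Solving gives Q = 91 with consumers paying £17.5 and sellers receiving £14.5 (the £3 wedge).
The less price-elastic side of the market bears the larger share of a per-unit tax.

Consumers pay £17.5; sellers receive £14.5; quantity = 91.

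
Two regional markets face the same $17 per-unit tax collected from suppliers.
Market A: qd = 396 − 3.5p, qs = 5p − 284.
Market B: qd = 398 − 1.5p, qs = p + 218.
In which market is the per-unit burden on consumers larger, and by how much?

Market A, by $3.2.

Market A: pre-tax p* = $80, q* = 116; post-tax q = 81; per-unit burden on consumers = $10.
Market B: pre-tax p* = $72, q* = 290; post-tax q = 279.8; per-unit burden on consumers = $6.8.
Difference: $10 vs $6.8 → market A is larger by $3.2.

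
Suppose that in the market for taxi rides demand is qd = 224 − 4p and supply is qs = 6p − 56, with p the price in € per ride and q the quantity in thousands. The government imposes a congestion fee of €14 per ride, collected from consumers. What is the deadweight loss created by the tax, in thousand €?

Deadweight loss = €235.2 thousand.

Without the tax, 224 − 4p = 6p − 56 gives 10p = 280, so p* = €28 and q* = 112.
With the tax collected from consumers, demand (in seller-price terms) shifts: qd = 224 − 4(p + 14).
New equilibrium: consumers pay €36.4, suppliers receive €22.4, q = 78.4. (Wedge: pb − ps = 14.)
Quantity falls by |ΔQ| = |112 − 78.4| = 33.6.
DWL = ½ · t · |ΔQ| = ½ · 14 · 33.6 = €235.2.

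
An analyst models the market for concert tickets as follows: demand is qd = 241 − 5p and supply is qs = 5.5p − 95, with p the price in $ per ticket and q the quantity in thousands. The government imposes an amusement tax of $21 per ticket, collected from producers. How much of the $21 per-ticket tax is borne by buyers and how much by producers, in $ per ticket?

Buyers bear $11 per ticket; producers bear $10 per ticket.

Before the tax: set 241 − 5p = 5.5p − 95 → p* = $32, q* = 81.
With the tax collected from producers, supply shifts: qs = 5.5(p − 21) − 95.
New equilibrium: buyers pay $43, producers receive $22, q = 26. (Wedge: pb − ps = 21.)
Burden on buyers: $11; on producers: $10. (They sum to $21.)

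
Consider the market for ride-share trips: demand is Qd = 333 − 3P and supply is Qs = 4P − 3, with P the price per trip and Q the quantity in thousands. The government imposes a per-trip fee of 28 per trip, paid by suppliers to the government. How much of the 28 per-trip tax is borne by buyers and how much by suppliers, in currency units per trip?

Before the tax: set 333 − 3P = 4P − 3 → P* = 48, Q* = 189.
With the tax collected from suppliers, supply shifts: Qs = 4(P − 28) − 3.
New equilibrium: buyers pay 64, suppliers receive 36, Q = 141. (Wedge: Pb − Ps = 28.)
Burden on buyers: 16; on suppliers: 12. (They sum to 28.)
The less price-elastic side of the market bears the larger share of a per-unit tax.

Buyers bear 16 per trip; suppliers bear 12 per trip.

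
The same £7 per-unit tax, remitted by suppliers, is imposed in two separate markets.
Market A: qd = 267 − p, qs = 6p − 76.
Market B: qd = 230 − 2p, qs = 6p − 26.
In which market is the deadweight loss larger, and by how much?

Market B, by £15.75.

Market A: pre-tax p* = £49, q* = 218; post-tax q = 212; deadweight loss = £21.
Market B: pre-tax p* = £32, q* = 166; post-tax q = 155.5; deadweight loss = £36.75.
Difference: £21 vs £36.75 → market B is larger by £15.75.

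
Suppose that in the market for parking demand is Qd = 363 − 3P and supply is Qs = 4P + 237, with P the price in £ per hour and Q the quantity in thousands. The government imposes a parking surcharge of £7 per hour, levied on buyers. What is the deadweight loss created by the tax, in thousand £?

Deadweight loss = £42 thousand.

Before the tax: set 363 − 3P = 4P + 237 → P* = £18, Q* = 309.
With the tax collected from buyers, demand (in seller-price terms) shifts: Qd = 363 − 3(P + 7).
Solving gives Q = 297 with buyers paying £22 and suppliers receiving £15 (the £7 wedge).
Quantity falls by |ΔQ| = |309 − 297| = 12.
DWL = ½ · t · |ΔQ| = ½ · 7 · 12 = £42.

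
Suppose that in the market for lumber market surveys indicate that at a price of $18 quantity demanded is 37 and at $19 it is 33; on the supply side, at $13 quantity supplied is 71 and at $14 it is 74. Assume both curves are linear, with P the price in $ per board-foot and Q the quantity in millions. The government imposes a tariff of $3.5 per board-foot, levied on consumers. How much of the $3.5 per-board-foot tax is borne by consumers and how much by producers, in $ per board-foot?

Consumers bear $1.5 per board-foot; producers bear $2 per board-foot.

Demand slope: (33 − 37)/(19 − 18) = -4, so Qd = 109 − 4P.
Supply slope: (74 − 71)/(14 − 13) = 3, so Qs = 3P + 32.
Before the tax: set 109 − 4P = 3P + 32 → P* = $11, Q* = 65.
With the tax collected from consumers, demand (in seller-price terms) shifts: Qd = 109 − 4(P + 3.5).
New equilibrium: consumers pay $12.5, producers receive $9, Q = 59. (Wedge: Pb − Ps = 3.5.)
Burden on consumers: $1.5; on producers: $2. (They sum to $3.5.)
The less price-elastic side of the market bears the larger share of a per-unit tax.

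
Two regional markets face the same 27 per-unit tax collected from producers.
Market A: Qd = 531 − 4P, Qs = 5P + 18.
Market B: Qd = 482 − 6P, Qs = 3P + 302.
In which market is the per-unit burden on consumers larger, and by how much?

Market A: pre-tax P* = 57, Q* = 303; post-tax Q = 243; per-unit burden on consumers = 15.
Market B: pre-tax P* = 20, Q* = 362; post-tax Q = 308; per-unit burden on consumers = 9.
Difference: 15 vs 9 → market A is larger by 6.

Market A, by 6.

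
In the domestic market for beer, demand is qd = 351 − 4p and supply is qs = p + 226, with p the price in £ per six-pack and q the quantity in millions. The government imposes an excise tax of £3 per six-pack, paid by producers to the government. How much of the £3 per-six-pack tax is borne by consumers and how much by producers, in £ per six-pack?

Without the tax, 351 − 4p = p + 226 gives 5p = 125, so p* = £25 and q* = 251.
With the tax collected from producers, supply shifts: qs = (p − 3) + 226.
Solving gives q = 248.6 with consumers paying £25.6 and producers receiving £22.6 (the £3 wedge).
Burden on consumers: £0.6; on producers: £2.4. (They sum to £3.)

Consumers bear £0.6 per six-pack; producers bear £2.4 per six-pack.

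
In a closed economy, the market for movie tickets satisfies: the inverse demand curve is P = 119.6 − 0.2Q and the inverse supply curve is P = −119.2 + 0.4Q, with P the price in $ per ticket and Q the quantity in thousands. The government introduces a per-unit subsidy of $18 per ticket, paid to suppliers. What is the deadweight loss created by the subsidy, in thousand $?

Deadweight loss = $270 thousand.

Inverting to Q(P) form: Qd = 598 − 5P; Qs = 2.5P + 298.
Without the subsidy, 598 − 5P = 2.5P + 298 gives 7.5P = 300, so P* = $40 and Q* = 398.
With a per-unit subsidy paid to suppliers, each receives P + 18 per unit sold, so supply becomes Qs = 2.5(P + 18) + 298.
New equilibrium: buyers pay $34, suppliers receive $52, Q = 428. (Wedge: Pb − Ps = −18.)
Quantity rises by |ΔQ| = |398 − 428| = 30.
DWL = ½ · t · |ΔQ| = ½ · 18 · 30 = $270.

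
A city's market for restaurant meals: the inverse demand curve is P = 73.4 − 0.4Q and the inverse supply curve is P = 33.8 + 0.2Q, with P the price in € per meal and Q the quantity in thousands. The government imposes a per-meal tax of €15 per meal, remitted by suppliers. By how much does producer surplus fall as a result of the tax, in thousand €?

Producer surplus falls by €267.5 thousand.

Inverting to Q(P) form: Qd = 183.5 − 2.5P; Qs = 5P − 169.
Before the tax: set 183.5 − 2.5P = 5P − 169 → P* = €47, Q* = 66.
With the tax collected from suppliers, supply shifts: Qs = 5(P − 15) − 169.
New equilibrium: consumers pay €57, suppliers receive €42, Q = 41. (Wedge: Pb − Ps = 15.)
ΔPS is the trapezoid between Q = 41 and Q = 66 of height €5: ½ · (66 + 41) · 5 = €267.5.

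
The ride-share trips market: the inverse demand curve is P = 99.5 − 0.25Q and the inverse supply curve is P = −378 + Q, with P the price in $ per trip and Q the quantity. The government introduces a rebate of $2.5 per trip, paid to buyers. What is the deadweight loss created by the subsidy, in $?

Rewrite in direct form: Qd = 398 − 4P and Qs = P + 378.
Before the subsidy: set 398 − 4P = P + 378 → P* = $4, Q* = 382.
With a per-unit subsidy paid to buyers, each effectively pays P − 2.5, so demand becomes Qd = 398 − 4(P − 2.5).
Solving gives Q = 384 with buyers paying $3.5 and suppliers receiving $6 (the $2.5 wedge).
Quantity rises by |ΔQ| = |382 − 384| = 2.
DWL = ½ · t · |ΔQ| = ½ · 2.5 · 2 = $2.5.

Deadweight loss = $2.5.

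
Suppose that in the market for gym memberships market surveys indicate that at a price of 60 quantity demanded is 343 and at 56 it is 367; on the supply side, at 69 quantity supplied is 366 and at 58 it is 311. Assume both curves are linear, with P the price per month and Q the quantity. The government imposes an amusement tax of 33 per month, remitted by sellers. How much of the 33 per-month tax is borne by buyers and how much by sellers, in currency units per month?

Buyers bear 15 per month; sellers bear 18 per month.

Demand slope: (367 − 343)/(56 − 60) = -6, so Qd = 703 − 6P.
Supply slope: (311 − 366)/(58 − 69) = 5, so Qs = 5P + 21.
Before the tax: set 703 − 6P = 5P + 21 → P* = 62, Q* = 331.
With the tax collected from sellers, supply shifts: Qs = 5(P − 33) + 21.
New equilibrium: buyers pay 77, sellers receive 44, Q = 241. (Wedge: Pb − Ps = 33.)
Burden on buyers: 15; on sellers: 18. (They sum to 33.)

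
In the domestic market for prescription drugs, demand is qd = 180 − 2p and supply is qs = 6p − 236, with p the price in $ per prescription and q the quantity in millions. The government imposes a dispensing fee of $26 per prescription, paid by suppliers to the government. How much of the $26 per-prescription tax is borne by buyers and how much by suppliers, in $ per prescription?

Before the tax: set 180 − 2p = 6p − 236 → p* = $52, q* = 76.
With the tax collected from suppliers, supply shifts: qs = 6(p − 26) − 236.
New equilibrium: buyers pay $71.5, suppliers receive $45.5, q = 37. (Wedge: pb − ps = 26.)
Burden on buyers: $19.5; on suppliers: $6.5. (They sum to $26.)
The less price-elastic side of the market bears the larger share of a per-unit tax.

Buyers bear $19.5 per prescription; suppliers bear $6.5 per prescription.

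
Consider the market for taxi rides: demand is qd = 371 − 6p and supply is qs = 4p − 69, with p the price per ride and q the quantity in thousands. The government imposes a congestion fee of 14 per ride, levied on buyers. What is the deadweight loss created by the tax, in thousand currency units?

Deadweight loss = 235.2 thousand.

Before the tax: set 371 − 6p = 4p − 69 → p* = 44, q* = 107.
With the tax collected from buyers, demand (in seller-price terms) shifts: qd = 371 − 6(p + 14).
New equilibrium: buyers pay 49.6, suppliers receive 35.6, q = 73.4. (Wedge: pb − ps = 14.)
Quantity falls by |ΔQ| = |107 − 73.4| = 33.6.
DWL = ½ · t · |ΔQ| = ½ · 14 · 33.6 = 235.2.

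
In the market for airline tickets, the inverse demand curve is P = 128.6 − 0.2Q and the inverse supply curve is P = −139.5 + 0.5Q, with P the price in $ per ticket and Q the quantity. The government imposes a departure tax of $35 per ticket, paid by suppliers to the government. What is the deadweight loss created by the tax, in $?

Rewrite in direct form: Qd = 643 − 5P and Qs = 2P + 279.
Without the tax, 643 − 5P = 2P + 279 gives 7P = 364, so P* = $52 and Q* = 383.
With the tax collected from suppliers, supply shifts: Qs = 2(P − 35) + 279.
Solving gives Q = 333 with consumers paying $62 and suppliers receiving $27 (the $35 wedge).
Quantity falls by |ΔQ| = |383 − 333| = 50.
DWL = ½ · t · |ΔQ| = ½ · 35 · 50 = $875.

Deadweight loss = $875.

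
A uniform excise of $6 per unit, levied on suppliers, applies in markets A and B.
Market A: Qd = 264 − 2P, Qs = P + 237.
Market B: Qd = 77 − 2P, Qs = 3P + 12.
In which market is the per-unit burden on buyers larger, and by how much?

Market A: pre-tax P* = $9, Q* = 246; post-tax Q = 242; per-unit burden on buyers = $2.
Market B: pre-tax P* = $13, Q* = 51; post-tax Q = 43.8; per-unit burden on buyers = $3.6.
Difference: $2 vs $3.6 → market B is larger by $1.6.

Market B, by $1.6.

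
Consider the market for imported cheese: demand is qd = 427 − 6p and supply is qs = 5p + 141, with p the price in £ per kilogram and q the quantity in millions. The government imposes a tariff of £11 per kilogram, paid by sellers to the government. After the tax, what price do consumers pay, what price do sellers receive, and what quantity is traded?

Consumers pay £31; sellers receive £20; quantity = 241.

Before the tax: set 427 − 6p = 5p + 141 → p* = £26, q* = 271.
With the tax collected from sellers, supply shifts: qs = 5(p − 11) + 141.
New equilibrium: consumers pay £31, sellers receive £20, q = 241. (Wedge: pb − ps = 11.)
The less price-elastic side of the market bears the larger share of a per-unit tax.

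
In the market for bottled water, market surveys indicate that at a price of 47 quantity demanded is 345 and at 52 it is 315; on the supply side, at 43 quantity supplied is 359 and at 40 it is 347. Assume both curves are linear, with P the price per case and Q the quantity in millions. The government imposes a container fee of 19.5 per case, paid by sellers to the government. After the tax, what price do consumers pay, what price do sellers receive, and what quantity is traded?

Demand slope: (315 − 345)/(52 − 47) = -6, so Qd = 627 − 6P.
Supply slope: (347 − 359)/(40 − 43) = 4, so Qs = 4P + 187.
Without the tax, 627 − 6P = 4P + 187 gives 10P = 440, so P* = 44 and Q* = 363.
With the tax collected from sellers, supply shifts: Qs = 4(P − 19.5) + 187.
Solving gives Q = 316.2 with consumers paying 51.8 and sellers receiving 32.3 (the 19.5 wedge).

Consumers pay 51.8; sellers receive 32.3; quantity = 316.2.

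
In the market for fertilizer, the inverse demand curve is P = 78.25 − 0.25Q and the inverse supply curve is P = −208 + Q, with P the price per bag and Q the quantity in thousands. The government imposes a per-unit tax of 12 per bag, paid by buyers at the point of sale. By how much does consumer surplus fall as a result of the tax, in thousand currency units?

Consumer surplus falls by 538.08 thousand.

Rewrite in direct form: Qd = 313 − 4P and Qs = P + 208.
Before the tax: set 313 − 4P = P + 208 → P* = 21, Q* = 229.
With the tax collected from buyers, demand (in seller-price terms) shifts: Qd = 313 − 4(P + 12).
Solving gives Q = 219.4 with buyers paying 23.4 and producers receiving 11.4 (the 12 wedge).
ΔCS is the trapezoid between Q = 219.4 and Q = 229 of height 2.4: ½ · (229 + 219.4) · 2.4 = 538.08.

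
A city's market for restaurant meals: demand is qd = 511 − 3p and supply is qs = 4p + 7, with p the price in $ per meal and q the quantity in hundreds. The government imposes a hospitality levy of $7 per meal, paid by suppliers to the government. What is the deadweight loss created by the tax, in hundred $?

Before the tax: set 511 − 3p = 4p + 7 → p* = $72, q* = 295.
With the tax collected from suppliers, supply shifts: qs = 4(p − 7) + 7.
Solving gives q = 283 with consumers paying $76 and suppliers receiving $69 (the $7 wedge).
Quantity falls by |ΔQ| = |295 − 283| = 12.
DWL = ½ · t · |ΔQ| = ½ · 7 · 12 = $42.

Deadweight loss = $42 hundred.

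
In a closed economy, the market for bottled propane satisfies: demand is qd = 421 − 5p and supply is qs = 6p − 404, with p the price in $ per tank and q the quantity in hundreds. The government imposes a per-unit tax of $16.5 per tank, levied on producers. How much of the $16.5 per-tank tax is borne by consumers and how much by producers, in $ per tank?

Consumers bear $9 per tank; producers bear $7.5 per tank.

Without the tax, 421 − 5p = 6p − 404 gives 11p = 825, so p* = $75 and q* = 46.
With the tax collected from producers, supply shifts: qs = 6(p − 16.5) − 404.
New equilibrium: consumers pay $84, producers receive $67.5, q = 1. (Wedge: pb − ps = 16.5.)
Burden on consumers: $9; on producers: $7.5. (They sum to $16.5.)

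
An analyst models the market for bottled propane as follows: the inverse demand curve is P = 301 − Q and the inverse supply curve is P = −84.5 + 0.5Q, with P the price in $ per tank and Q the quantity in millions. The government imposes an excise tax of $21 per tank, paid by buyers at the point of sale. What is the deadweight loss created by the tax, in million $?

Deadweight loss = $147 million.

Rewrite in direct form: Qd = 301 − P and Qs = 2P + 169.
Without the tax, 301 − P = 2P + 169 gives 3P = 132, so P* = $44 and Q* = 257.
With the tax collected from buyers, demand (in seller-price terms) shifts: Qd = 301 − (P + 21).
New equilibrium: buyers pay $58, suppliers receive $37, Q = 243. (Wedge: Pb − Ps = 21.)
Quantity falls by |ΔQ| = |257 − 243| = 14.
DWL = ½ · t · |ΔQ| = ½ · 21 · 14 = $147.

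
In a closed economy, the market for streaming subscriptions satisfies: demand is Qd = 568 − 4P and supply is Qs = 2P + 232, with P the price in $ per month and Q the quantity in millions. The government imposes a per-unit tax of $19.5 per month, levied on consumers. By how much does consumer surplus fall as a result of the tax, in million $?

Without the tax, 568 − 4P = 2P + 232 gives 6P = 336, so P* = $56 and Q* = 344.
With the tax collected from consumers, demand (in seller-price terms) shifts: Qd = 568 − 4(P + 19.5).
Solving gives Q = 318 with consumers paying $62.5 and suppliers receiving $43 (the $19.5 wedge).
ΔCS is the trapezoid between Q = 318 and Q = 344 of height $6.5: ½ · (344 + 318) · 6.5 = $2151.5.

Consumer surplus falls by $2151.5 million.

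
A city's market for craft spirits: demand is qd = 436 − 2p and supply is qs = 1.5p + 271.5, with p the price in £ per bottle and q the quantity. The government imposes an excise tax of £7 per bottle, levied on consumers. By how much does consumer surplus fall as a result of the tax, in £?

Consumer surplus falls by £1017.

Before the tax: set 436 − 2p = 1.5p + 271.5 → p* = £47, q* = 342.
With the tax collected from consumers, demand (in seller-price terms) shifts: qd = 436 − 2(p + 7).
Solving gives q = 336 with consumers paying £50 and suppliers receiving £43 (the £7 wedge).
ΔCS is the trapezoid between Q = 336 and Q = 342 of height £3: ½ · (342 + 336) · 3 = £1017.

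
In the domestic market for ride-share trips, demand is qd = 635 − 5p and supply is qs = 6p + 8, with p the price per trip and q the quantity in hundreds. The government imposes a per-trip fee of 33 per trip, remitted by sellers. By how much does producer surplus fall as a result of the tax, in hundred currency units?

Before the tax: set 635 − 5p = 6p + 8 → p* = 57, q* = 350.
With the tax collected from sellers, supply shifts: qs = 6(p − 33) + 8.
Solving gives q = 260 with buyers paying 75 and sellers receiving 42 (the 33 wedge).
ΔPS is the trapezoid between Q = 260 and Q = 350 of height 15: ½ · (350 + 260) · 15 = 4575.

Producer surplus falls by 4575 hundred.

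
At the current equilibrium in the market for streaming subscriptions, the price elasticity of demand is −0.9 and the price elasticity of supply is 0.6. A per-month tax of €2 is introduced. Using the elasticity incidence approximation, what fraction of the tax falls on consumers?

Incidence ratio: consumers' share ≈ εs / (εs + |εd|) = 0.6 / (0.6 + 0.9) = 0.4.
Supply is the less elastic side, so consumers bear the smaller share.

Consumers' share ≈ 0.4.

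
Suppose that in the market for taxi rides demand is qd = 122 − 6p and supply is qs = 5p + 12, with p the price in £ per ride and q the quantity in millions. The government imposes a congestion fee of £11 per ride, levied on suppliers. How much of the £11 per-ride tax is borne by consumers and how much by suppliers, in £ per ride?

Before the tax: set 122 − 6p = 5p + 12 → p* = £10, q* = 62.
With the tax collected from suppliers, supply shifts: qs = 5(p − 11) + 12.
Solving gives q = 32 with consumers paying £15 and suppliers receiving £4 (the £11 wedge).
Burden on consumers: £5; on suppliers: £6. (They sum to £11.)

Consumers bear £5 per ride; suppliers bear £6 per ride.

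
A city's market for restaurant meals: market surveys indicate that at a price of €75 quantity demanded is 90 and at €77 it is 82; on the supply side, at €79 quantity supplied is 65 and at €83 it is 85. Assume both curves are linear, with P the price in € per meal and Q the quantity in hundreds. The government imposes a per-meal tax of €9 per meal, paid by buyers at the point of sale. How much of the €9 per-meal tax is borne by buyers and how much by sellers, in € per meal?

Buyers bear €5 per meal; sellers bear €4 per meal.

Demand slope: (82 − 90)/(77 − 75) = -4, so Qd = 390 − 4P.
Supply slope: (85 − 65)/(83 − 79) = 5, so Qs = 5P − 330.
Before the tax: set 390 − 4P = 5P − 330 → P* = €80, Q* = 70.
With the tax collected from buyers, demand (in seller-price terms) shifts: Qd = 390 − 4(P + 9).
New equilibrium: buyers pay €85, sellers receive €76, Q = 50. (Wedge: Pb − Ps = 9.)
Burden on buyers: €5; on sellers: €4. (They sum to €9.)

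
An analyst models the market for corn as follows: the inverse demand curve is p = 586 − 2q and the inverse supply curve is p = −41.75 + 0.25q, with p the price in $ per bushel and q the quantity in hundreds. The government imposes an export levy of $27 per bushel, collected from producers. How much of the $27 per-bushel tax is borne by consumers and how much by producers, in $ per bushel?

Consumers bear $24 per bushel; producers bear $3 per bushel.

Inverting to q(p) form: qd = 293 − 0.5p; qs = 4p + 167.
Before the tax: set 293 − 0.5p = 4p + 167 → p* = $28, q* = 279.
With the tax collected from producers, supply shifts: qs = 4(p − 27) + 167.
Solving gives q = 267 with consumers paying $52 and producers receiving $25 (the $27 wedge).
Burden on consumers: $24; on producers: $3. (They sum to $27.)
The less price-elastic side of the market bears the larger share of a per-unit tax.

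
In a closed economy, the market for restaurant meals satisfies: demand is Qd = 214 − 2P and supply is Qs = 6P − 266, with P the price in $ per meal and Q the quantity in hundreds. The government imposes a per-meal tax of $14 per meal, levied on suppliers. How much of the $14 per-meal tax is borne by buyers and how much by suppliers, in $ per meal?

Buyers bear $10.5 per meal; suppliers bear $3.5 per meal.

Before the tax: set 214 − 2P = 6P − 266 → P* = $60, Q* = 94.
With the tax collected from suppliers, supply shifts: Qs = 6(P − 14) − 266.
Solving gives Q = 73 with buyers paying $70.5 and suppliers receiving $56.5 (the $14 wedge).
Burden on buyers: $10.5; on suppliers: $3.5. (They sum to $14.)
The less price-elastic side of the market bears the larger share of a per-unit tax.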